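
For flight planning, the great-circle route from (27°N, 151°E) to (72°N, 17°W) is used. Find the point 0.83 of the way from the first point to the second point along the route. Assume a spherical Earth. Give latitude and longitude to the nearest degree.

Convert each endpoint to a unit vector on the sphere (x = cos φ cos λ, y = cos φ sin λ, z = sin φ).
The central angle between the endpoints is δ = arccos(p₁·p₂) ≈ 1.408 rad (80.7°).
Interpolate at f = 0.83 with slerp weights a = sin((1−f)δ)/sin δ ≈ 0.240, b = sin(fδ)/sin δ ≈ 0.932.
p = a·p₁ + b·p₂ ≈ (0.088, 0.020, 0.996); φ = arcsin(p_z) ≈ 84.81°, λ = atan2(p_y, p_x) ≈ 12.45°.

≈ (85°N, 12°E)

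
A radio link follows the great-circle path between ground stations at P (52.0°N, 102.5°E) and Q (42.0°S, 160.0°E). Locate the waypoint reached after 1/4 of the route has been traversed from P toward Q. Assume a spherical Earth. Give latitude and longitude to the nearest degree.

≈ (30°N, 122°E)

From cos δ = sin φ₁ sin φ₂ + cos φ₁ cos φ₂ cos Δλ, the central angle is δ ≈ 1.856 rad (106.3°).
Interpolate at f = 1/4 with slerp weights a = sin((1−f)δ)/sin δ ≈ 1.026, b = sin(fδ)/sin δ ≈ 0.466.
p = a·p₁ + b·p₂ ≈ (-0.462, 0.735, 0.496); φ = arcsin(p_z) ≈ 29.74°, λ = atan2(p_y, p_x) ≈ 122.17°.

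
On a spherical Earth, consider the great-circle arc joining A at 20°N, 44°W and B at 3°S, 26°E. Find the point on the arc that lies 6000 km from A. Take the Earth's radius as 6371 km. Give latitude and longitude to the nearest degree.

≈ 4°N, 9°E

From cos δ = sin φ₁ sin φ₂ + cos φ₁ cos φ₂ cos Δλ, the central angle is δ ≈ 1.263 rad (72.4°). The total great-circle distance is δ·R ≈ 1.263 × 6371 ≈ 8046 km, so the target fraction is f = 6000/8046 ≈ 0.746.
Interpolate at f ≈ 0.746 with slerp weights a = sin((1−f)δ)/sin δ ≈ 0.331, b = sin(fδ)/sin δ ≈ 0.849.
p = a·p₁ + b·p₂ ≈ (0.985, 0.155, 0.069); φ = arcsin(p_z) ≈ 3.95°, λ = atan2(p_y, p_x) ≈ 8.95°.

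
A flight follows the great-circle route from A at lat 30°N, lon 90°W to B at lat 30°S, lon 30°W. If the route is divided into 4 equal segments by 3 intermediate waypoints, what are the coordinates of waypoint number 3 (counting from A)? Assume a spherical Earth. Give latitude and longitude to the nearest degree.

≈ lat 16°S, lon 46°W

Write both endpoints as unit vectors p₁, p₂ with components (cos φ cos λ, cos φ sin λ, sin φ).
The central angle between the endpoints is δ = arccos(p₁·p₂) ≈ 1.445 rad (82.8°).
Interpolate at f = 3/4 with slerp weights a = sin((1−f)δ)/sin δ ≈ 0.356, b = sin(fδ)/sin δ ≈ 0.891.
p = a·p₁ + b·p₂ ≈ (0.668, -0.694, -0.267); φ = arcsin(p_z) ≈ -15.50°, λ = atan2(p_y, p_x) ≈ -46.10°.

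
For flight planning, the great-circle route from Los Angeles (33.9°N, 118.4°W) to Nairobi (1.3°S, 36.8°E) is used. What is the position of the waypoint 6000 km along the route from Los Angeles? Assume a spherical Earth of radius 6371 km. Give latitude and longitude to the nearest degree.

≈ (57°N, 44°W)

The haversine formula gives a central angle δ ≈ 2.443 rad (140.0°) between the endpoints. The total great-circle distance is δ·R ≈ 2.443 × 6371 ≈ 15566 km, so the target fraction is f = 6000/15566 ≈ 0.385.
Interpolate at f ≈ 0.385 with slerp weights a = sin((1−f)δ)/sin δ ≈ 1.552, b = sin(fδ)/sin δ ≈ 1.258.
p = a·p₁ + b·p₂ ≈ (0.394, -0.380, 0.837); φ = arcsin(p_z) ≈ 56.81°, λ = atan2(p_y, p_x) ≈ -43.92°.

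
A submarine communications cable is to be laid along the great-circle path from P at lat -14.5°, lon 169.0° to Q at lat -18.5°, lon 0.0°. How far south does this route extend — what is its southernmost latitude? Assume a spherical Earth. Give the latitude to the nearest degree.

The great circle lies in the plane with unit normal n̂ = (p₁ × p₂)/|p₁ × p₂|.
Here n̂_z ≈ -0.307; the vertex latitude is φ_max = arccos|n̂_z| ≈ 72.1°.

≈ -72°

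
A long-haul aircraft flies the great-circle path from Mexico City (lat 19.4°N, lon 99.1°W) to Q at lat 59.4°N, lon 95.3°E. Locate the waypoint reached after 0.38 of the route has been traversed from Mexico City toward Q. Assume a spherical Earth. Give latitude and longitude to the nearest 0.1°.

Convert each endpoint to a unit vector on the sphere (x = cos φ cos λ, y = cos φ sin λ, z = sin φ).
The central angle between the endpoints is δ = arccos(p₁·p₂) ≈ 1.751 rad (100.3°).
Interpolate at f = 0.38 with slerp weights a = sin((1−f)δ)/sin δ ≈ 0.899, b = sin(fδ)/sin δ ≈ 0.627.
p = a·p₁ + b·p₂ ≈ (-0.164, -0.519, 0.839); φ = arcsin(p_z) ≈ 57.01°, λ = atan2(p_y, p_x) ≈ -107.49°.

≈ lat 57.0°N, lon 107.5°W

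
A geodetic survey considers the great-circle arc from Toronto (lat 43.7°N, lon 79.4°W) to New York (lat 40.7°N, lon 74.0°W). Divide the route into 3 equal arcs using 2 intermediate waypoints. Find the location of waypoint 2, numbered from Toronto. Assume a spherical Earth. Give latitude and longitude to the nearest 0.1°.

≈ lat 41.7°N, lon 75.7°W

Write both endpoints as unit vectors p₁, p₂ with components (cos φ cos λ, cos φ sin λ, sin φ).
The central angle between the endpoints is δ = arccos(p₁·p₂) ≈ 0.087 rad (5.0°).
Interpolate at f = 2/3 with slerp weights a = sin((1−f)δ)/sin δ ≈ 0.334, b = sin(fδ)/sin δ ≈ 0.667.
p = a·p₁ + b·p₂ ≈ (0.184, -0.723, 0.666); φ = arcsin(p_z) ≈ 41.73°, λ = atan2(p_y, p_x) ≈ -75.74°.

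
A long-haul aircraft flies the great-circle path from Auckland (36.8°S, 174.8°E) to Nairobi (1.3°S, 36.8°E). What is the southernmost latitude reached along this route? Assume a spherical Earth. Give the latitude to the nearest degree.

The great circle lies in the plane with unit normal n̂ = (p₁ × p₂)/|p₁ × p₂|.
Here n̂_z ≈ -0.658; the vertex latitude is φ_max = arccos|n̂_z| ≈ 48.8°.
Check via Clairaut: cos φ_max = |cos φ₁| · sin C = cos(36.8°)·sin(124.7°) ≈ 0.658, again giving ≈ 48.8°.

≈ 49°S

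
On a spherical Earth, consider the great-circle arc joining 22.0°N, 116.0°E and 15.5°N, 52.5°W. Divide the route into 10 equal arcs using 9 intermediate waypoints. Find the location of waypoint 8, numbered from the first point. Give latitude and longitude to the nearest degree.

≈ 42°N, 42°W

Convert each endpoint to a unit vector on the sphere (x = cos φ cos λ, y = cos φ sin λ, z = sin φ).
The central angle between the endpoints is δ = arccos(p₁·p₂) ≈ 2.458 rad (140.8°).
Interpolate at f = 8/10 with slerp weights a = sin((1−f)δ)/sin δ ≈ 0.748, b = sin(fδ)/sin δ ≈ 1.461.
p = a·p₁ + b·p₂ ≈ (0.553, -0.494, 0.671); φ = arcsin(p_z) ≈ 42.11°, λ = atan2(p_y, p_x) ≈ -41.76°.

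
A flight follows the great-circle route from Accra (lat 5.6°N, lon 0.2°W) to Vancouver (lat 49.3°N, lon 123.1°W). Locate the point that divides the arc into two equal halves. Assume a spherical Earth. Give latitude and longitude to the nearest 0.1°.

Write both endpoints as unit vectors p₁, p₂ with components (cos φ cos λ, cos φ sin λ, sin φ).
The central angle between the endpoints is δ = arccos(p₁·p₂) ≈ 1.853 rad (106.2°).
Interpolate at f = 1/2 with slerp weights a = sin((1−f)δ)/sin δ ≈ 0.832, b = sin(fδ)/sin δ ≈ 0.832.
p = a·p₁ + b·p₂ ≈ (0.532, -0.458, 0.712); φ = arcsin(p_z) ≈ 45.43°, λ = atan2(p_y, p_x) ≈ -40.70°.

≈ lat 45.4°N, lon 40.7°W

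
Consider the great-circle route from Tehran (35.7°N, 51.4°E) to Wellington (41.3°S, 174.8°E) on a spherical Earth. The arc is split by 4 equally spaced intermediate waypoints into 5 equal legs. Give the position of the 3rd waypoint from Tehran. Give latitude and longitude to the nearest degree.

≈ 15°S, 119°E

Write both endpoints as unit vectors p₁, p₂ with components (cos φ cos λ, cos φ sin λ, sin φ).
The central angle between the endpoints is δ = arccos(p₁·p₂) ≈ 2.376 rad (136.1°).
Interpolate at f = 3/5 with slerp weights a = sin((1−f)δ)/sin δ ≈ 1.174, b = sin(fδ)/sin δ ≈ 1.428.
p = a·p₁ + b·p₂ ≈ (-0.473, 0.842, -0.257); φ = arcsin(p_z) ≈ -14.91°, λ = atan2(p_y, p_x) ≈ 119.34°.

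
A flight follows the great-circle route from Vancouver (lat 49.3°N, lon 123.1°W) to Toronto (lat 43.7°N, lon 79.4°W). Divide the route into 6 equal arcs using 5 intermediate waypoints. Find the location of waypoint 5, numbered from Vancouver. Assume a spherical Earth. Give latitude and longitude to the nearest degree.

≈ lat 46°N, lon 86°W

The haversine formula gives a central angle δ ≈ 0.526 rad (30.2°) between the endpoints.
Interpolate at f = 5/6 with slerp weights a = sin((1−f)δ)/sin δ ≈ 0.174, b = sin(fδ)/sin δ ≈ 0.845.
p = a·p₁ + b·p₂ ≈ (0.050, -0.696, 0.716); φ = arcsin(p_z) ≈ 45.75°, λ = atan2(p_y, p_x) ≈ -85.86°.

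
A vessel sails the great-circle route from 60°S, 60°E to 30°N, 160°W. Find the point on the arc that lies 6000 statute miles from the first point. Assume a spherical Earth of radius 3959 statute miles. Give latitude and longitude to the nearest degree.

Convert each endpoint to a unit vector on the sphere (x = cos φ cos λ, y = cos φ sin λ, z = sin φ).
The central angle between the endpoints is δ = arccos(p₁·p₂) ≈ 2.441 rad (139.9°). The total great-circle distance is δ·R ≈ 2.441 × 3959 ≈ 9666 mi, so the target fraction is f = 6000/9666 ≈ 0.621.
Interpolate at f ≈ 0.621 with slerp weights a = sin((1−f)δ)/sin δ ≈ 1.240, b = sin(fδ)/sin δ ≈ 1.550.
p = a·p₁ + b·p₂ ≈ (-0.951, 0.078, -0.299); φ = arcsin(p_z) ≈ -17.41°, λ = atan2(p_y, p_x) ≈ 175.31°.

≈ 17°S, 175°E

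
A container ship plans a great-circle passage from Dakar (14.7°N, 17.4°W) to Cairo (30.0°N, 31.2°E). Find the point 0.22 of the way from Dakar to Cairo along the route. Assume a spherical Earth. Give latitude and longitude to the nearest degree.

Write both endpoints as unit vectors p₁, p₂ with components (cos φ cos λ, cos φ sin λ, sin φ).
The central angle between the endpoints is δ = arccos(p₁·p₂) ≈ 0.822 rad (47.1°).
Interpolate at f = 0.22 with slerp weights a = sin((1−f)δ)/sin δ ≈ 0.817, b = sin(fδ)/sin δ ≈ 0.246.
p = a·p₁ + b·p₂ ≈ (0.936, -0.126, 0.330); φ = arcsin(p_z) ≈ 19.27°, λ = atan2(p_y, p_x) ≈ -7.67°.

≈ (19°N, 8°W)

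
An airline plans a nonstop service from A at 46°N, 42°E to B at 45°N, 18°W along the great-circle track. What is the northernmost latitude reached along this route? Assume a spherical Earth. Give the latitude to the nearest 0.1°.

The great circle lies in the plane with unit normal n̂ = (p₁ × p₂)/|p₁ × p₂|.
Here n̂_z ≈ -0.648; the vertex latitude is φ_max = arccos|n̂_z| ≈ 49.6°.

≈ 49.6°N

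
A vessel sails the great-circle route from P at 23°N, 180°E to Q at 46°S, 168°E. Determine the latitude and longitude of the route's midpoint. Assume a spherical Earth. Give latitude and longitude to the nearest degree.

Write both endpoints as unit vectors p₁, p₂ with components (cos φ cos λ, cos φ sin λ, sin φ).
The central angle between the endpoints is δ = arccos(p₁·p₂) ≈ 1.219 rad (69.9°).
Interpolate at f = 1/2 with slerp weights a = sin((1−f)δ)/sin δ ≈ 0.610, b = sin(fδ)/sin δ ≈ 0.610.
p = a·p₁ + b·p₂ ≈ (-0.976, 0.088, -0.200); φ = arcsin(p_z) ≈ -11.56°, λ = atan2(p_y, p_x) ≈ 174.84°.

≈ 12°S, 175°E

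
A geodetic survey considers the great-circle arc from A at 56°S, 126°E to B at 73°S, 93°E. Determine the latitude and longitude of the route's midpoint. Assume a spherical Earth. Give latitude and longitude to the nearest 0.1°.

≈ 65.3°S, 114.8°E

The haversine formula gives a central angle δ ≈ 0.377 rad (21.6°) between the endpoints.
Interpolate at f = 1/2 with slerp weights a = sin((1−f)δ)/sin δ ≈ 0.509, b = sin(fδ)/sin δ ≈ 0.509.
p = a·p₁ + b·p₂ ≈ (-0.175, 0.379, -0.909); φ = arcsin(p_z) ≈ -65.33°, λ = atan2(p_y, p_x) ≈ 114.80°.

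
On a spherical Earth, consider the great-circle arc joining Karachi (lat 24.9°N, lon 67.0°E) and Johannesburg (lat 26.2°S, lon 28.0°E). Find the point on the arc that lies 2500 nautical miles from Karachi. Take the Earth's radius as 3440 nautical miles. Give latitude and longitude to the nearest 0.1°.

From cos δ = sin φ₁ sin φ₂ + cos φ₁ cos φ₂ cos Δλ, the central angle is δ ≈ 1.108 rad (63.5°). The total great-circle distance is δ·R ≈ 1.108 × 3440 ≈ 3811 nmi, so the target fraction is f = 2500/3811 ≈ 0.656.
Interpolate at f ≈ 0.656 with slerp weights a = sin((1−f)δ)/sin δ ≈ 0.416, b = sin(fδ)/sin δ ≈ 0.743.
p = a·p₁ + b·p₂ ≈ (0.736, 0.660, -0.153); φ = arcsin(p_z) ≈ -8.79°, λ = atan2(p_y, p_x) ≈ 41.89°.

≈ lat 8.8°S, lon 41.9°E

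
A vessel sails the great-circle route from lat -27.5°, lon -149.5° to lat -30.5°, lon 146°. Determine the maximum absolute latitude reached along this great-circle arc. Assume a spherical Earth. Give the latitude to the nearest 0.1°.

≈ -33.4°

The great circle lies in the plane with unit normal n̂ = (p₁ × p₂)/|p₁ × p₂|.
Here n̂_z ≈ -0.835; the vertex latitude is φ_max = arccos|n̂_z| ≈ 33.4°.
Check via Clairaut: cos φ_max = |cos φ₁| · sin C = cos(27.5°)·sin(109.7°) ≈ 0.835, again giving ≈ 33.4°.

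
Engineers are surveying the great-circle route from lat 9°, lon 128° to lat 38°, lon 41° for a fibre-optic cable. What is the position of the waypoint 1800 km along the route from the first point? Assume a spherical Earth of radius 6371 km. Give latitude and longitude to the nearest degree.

≈ lat 19°, lon 114°

The haversine formula gives a central angle δ ≈ 1.433 rad (82.1°) between the endpoints. The total great-circle distance is δ·R ≈ 1.433 × 6371 ≈ 9132 km, so the target fraction is f = 1800/9132 ≈ 0.197.
Interpolate at f ≈ 0.197 with slerp weights a = sin((1−f)δ)/sin δ ≈ 0.922, b = sin(fδ)/sin δ ≈ 0.281.
p = a·p₁ + b·p₂ ≈ (-0.393, 0.863, 0.317); φ = arcsin(p_z) ≈ 18.51°, λ = atan2(p_y, p_x) ≈ 114.49°.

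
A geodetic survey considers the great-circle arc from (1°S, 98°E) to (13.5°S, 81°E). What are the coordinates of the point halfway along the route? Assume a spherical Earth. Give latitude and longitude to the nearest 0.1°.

Write both endpoints as unit vectors p₁, p₂ with components (cos φ cos λ, cos φ sin λ, sin φ).
The central angle between the endpoints is δ = arccos(p₁·p₂) ≈ 0.366 rad (21.0°).
Interpolate at f = 1/2 with slerp weights a = sin((1−f)δ)/sin δ ≈ 0.508, b = sin(fδ)/sin δ ≈ 0.508.
p = a·p₁ + b·p₂ ≈ (0.007, 0.992, -0.128); φ = arcsin(p_z) ≈ -7.33°, λ = atan2(p_y, p_x) ≈ 89.62°.

≈ (7.3°S, 89.6°E)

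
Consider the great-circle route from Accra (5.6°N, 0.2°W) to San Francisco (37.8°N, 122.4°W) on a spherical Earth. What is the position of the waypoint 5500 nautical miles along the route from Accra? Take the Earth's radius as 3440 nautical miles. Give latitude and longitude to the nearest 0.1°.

≈ 43.7°N, 97.8°W

Write both endpoints as unit vectors p₁, p₂ with components (cos φ cos λ, cos φ sin λ, sin φ).
The central angle between the endpoints is δ = arccos(p₁·p₂) ≈ 1.938 rad (111.1°). The total great-circle distance is δ·R ≈ 1.938 × 3440 ≈ 6668 nmi, so the target fraction is f = 5500/6668 ≈ 0.825.
Interpolate at f ≈ 0.825 with slerp weights a = sin((1−f)δ)/sin δ ≈ 0.357, b = sin(fδ)/sin δ ≈ 1.071.
p = a·p₁ + b·p₂ ≈ (-0.098, -0.716, 0.691); φ = arcsin(p_z) ≈ 43.73°, λ = atan2(p_y, p_x) ≈ -97.83°.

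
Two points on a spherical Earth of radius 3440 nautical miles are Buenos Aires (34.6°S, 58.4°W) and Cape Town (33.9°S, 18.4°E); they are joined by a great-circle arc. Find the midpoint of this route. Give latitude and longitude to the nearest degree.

≈ 41°S, 20°W

Write both endpoints as unit vectors p₁, p₂ with components (cos φ cos λ, cos φ sin λ, sin φ).
The central angle between the endpoints is δ = arccos(p₁·p₂) ≈ 1.078 rad (61.8°).
Interpolate at f = 1/2 with slerp weights a = sin((1−f)δ)/sin δ ≈ 0.583, b = sin(fδ)/sin δ ≈ 0.583.
p = a·p₁ + b·p₂ ≈ (0.710, -0.256, -0.656); φ = arcsin(p_z) ≈ -40.98°, λ = atan2(p_y, p_x) ≈ -19.81°.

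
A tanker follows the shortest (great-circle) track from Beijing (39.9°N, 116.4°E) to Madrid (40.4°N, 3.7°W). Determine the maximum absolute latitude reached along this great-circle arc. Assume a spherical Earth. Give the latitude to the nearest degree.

≈ 59°N

The great circle lies in the plane with unit normal n̂ = (p₁ × p₂)/|p₁ × p₂|.
Here n̂_z ≈ -0.509; the vertex latitude is φ_max = arccos|n̂_z| ≈ 59.4°.
Check via Clairaut: cos φ_max = |cos φ₁| · sin C = cos(39.9°)·sin(41.6°) ≈ 0.509, again giving ≈ 59.4°.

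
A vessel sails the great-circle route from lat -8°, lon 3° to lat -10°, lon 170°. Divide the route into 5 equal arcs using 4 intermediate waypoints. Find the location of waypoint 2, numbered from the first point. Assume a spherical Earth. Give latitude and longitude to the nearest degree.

≈ lat -51°, lon 59°

Write both endpoints as unit vectors p₁, p₂ with components (cos φ cos λ, cos φ sin λ, sin φ).
The central angle between the endpoints is δ = arccos(p₁·p₂) ≈ 2.755 rad (157.8°).
Interpolate at f = 2/5 with slerp weights a = sin((1−f)δ)/sin δ ≈ 2.641, b = sin(fδ)/sin δ ≈ 2.364.
p = a·p₁ + b·p₂ ≈ (0.319, 0.541, -0.778); φ = arcsin(p_z) ≈ -51.08°, λ = atan2(p_y, p_x) ≈ 59.47°.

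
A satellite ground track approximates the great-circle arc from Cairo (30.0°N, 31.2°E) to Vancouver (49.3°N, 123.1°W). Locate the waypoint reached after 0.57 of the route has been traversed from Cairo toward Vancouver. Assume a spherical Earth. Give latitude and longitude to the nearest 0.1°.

Write both endpoints as unit vectors p₁, p₂ with components (cos φ cos λ, cos φ sin λ, sin φ).
The central angle between the endpoints is δ = arccos(p₁·p₂) ≈ 1.701 rad (97.5°).
Interpolate at f = 0.57 with slerp weights a = sin((1−f)δ)/sin δ ≈ 0.674, b = sin(fδ)/sin δ ≈ 0.832.
p = a·p₁ + b·p₂ ≈ (0.203, -0.152, 0.967); φ = arcsin(p_z) ≈ 75.31°, λ = atan2(p_y, p_x) ≈ -36.87°.

≈ 75.3°N, 36.9°W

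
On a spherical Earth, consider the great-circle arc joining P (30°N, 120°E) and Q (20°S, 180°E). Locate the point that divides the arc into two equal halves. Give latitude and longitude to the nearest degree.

≈ (6°N, 151°E)

Write both endpoints as unit vectors p₁, p₂ with components (cos φ cos λ, cos φ sin λ, sin φ).
The central angle between the endpoints is δ = arccos(p₁·p₂) ≈ 1.333 rad (76.4°).
Interpolate at f = 1/2 with slerp weights a = sin((1−f)δ)/sin δ ≈ 0.636, b = sin(fδ)/sin δ ≈ 0.636.
p = a·p₁ + b·p₂ ≈ (-0.873, 0.477, 0.100); φ = arcsin(p_z) ≈ 5.77°, λ = atan2(p_y, p_x) ≈ 151.35°.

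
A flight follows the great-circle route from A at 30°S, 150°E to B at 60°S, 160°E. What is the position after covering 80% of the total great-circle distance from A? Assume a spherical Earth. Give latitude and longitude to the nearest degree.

From cos δ = sin φ₁ sin φ₂ + cos φ₁ cos φ₂ cos Δλ, the central angle is δ ≈ 0.537 rad (30.7°).
Interpolate at f = 0.80 with slerp weights a = sin((1−f)δ)/sin δ ≈ 0.210, b = sin(fδ)/sin δ ≈ 0.814.
p = a·p₁ + b·p₂ ≈ (-0.540, 0.230, -0.810); φ = arcsin(p_z) ≈ -54.08°, λ = atan2(p_y, p_x) ≈ 156.92°.

≈ 54°S, 157°E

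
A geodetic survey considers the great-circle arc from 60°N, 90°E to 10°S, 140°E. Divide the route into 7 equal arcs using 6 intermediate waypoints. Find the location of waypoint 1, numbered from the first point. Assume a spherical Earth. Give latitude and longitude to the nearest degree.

The haversine formula gives a central angle δ ≈ 1.404 rad (80.4°) between the endpoints.
Interpolate at f = 1/7 with slerp weights a = sin((1−f)δ)/sin δ ≈ 0.946, b = sin(fδ)/sin δ ≈ 0.202.
p = a·p₁ + b·p₂ ≈ (-0.152, 0.601, 0.785); φ = arcsin(p_z) ≈ 51.68°, λ = atan2(p_y, p_x) ≈ 104.23°.

≈ 52°N, 104°E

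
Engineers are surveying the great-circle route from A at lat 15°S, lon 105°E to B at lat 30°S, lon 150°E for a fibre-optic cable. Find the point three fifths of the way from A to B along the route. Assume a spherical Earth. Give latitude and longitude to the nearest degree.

≈ lat 26°S, lon 131°E

Write both endpoints as unit vectors p₁, p₂ with components (cos φ cos λ, cos φ sin λ, sin φ).
The central angle between the endpoints is δ = arccos(p₁·p₂) ≈ 0.766 rad (43.9°).
Interpolate at f = 3/5 with slerp weights a = sin((1−f)δ)/sin δ ≈ 0.435, b = sin(fδ)/sin δ ≈ 0.640.
p = a·p₁ + b·p₂ ≈ (-0.589, 0.683, -0.433); φ = arcsin(p_z) ≈ -25.63°, λ = atan2(p_y, p_x) ≈ 130.76°.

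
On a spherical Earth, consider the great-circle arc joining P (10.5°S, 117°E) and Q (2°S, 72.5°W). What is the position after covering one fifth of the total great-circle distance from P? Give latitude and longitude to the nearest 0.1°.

≈ (35.1°S, 140.9°E)

From cos δ = sin φ₁ sin φ₂ + cos φ₁ cos φ₂ cos Δλ, the central angle is δ ≈ 2.868 rad (164.3°).
Interpolate at f = 1/5 with slerp weights a = sin((1−f)δ)/sin δ ≈ 2.774, b = sin(fδ)/sin δ ≈ 2.009.
p = a·p₁ + b·p₂ ≈ (-0.635, 0.516, -0.576); φ = arcsin(p_z) ≈ -35.14°, λ = atan2(p_y, p_x) ≈ 140.90°.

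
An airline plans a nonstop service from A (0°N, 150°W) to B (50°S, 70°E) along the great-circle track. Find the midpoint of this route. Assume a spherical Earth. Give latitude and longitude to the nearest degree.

Write both endpoints as unit vectors p₁, p₂ with components (cos φ cos λ, cos φ sin λ, sin φ).
The central angle between the endpoints is δ = arccos(p₁·p₂) ≈ 2.086 rad (119.5°).
Interpolate at f = 1/2 with slerp weights a = sin((1−f)δ)/sin δ ≈ 0.992, b = sin(fδ)/sin δ ≈ 0.992.
p = a·p₁ + b·p₂ ≈ (-0.641, 0.103, -0.760); φ = arcsin(p_z) ≈ -49.49°, λ = atan2(p_y, p_x) ≈ 170.85°.

≈ (49°S, 171°E)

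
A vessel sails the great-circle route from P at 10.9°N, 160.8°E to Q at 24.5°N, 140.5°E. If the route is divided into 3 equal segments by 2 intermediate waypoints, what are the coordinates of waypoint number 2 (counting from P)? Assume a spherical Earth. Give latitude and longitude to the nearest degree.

The haversine formula gives a central angle δ ≈ 0.412 rad (23.6°) between the endpoints.
Interpolate at f = 2/3 with slerp weights a = sin((1−f)δ)/sin δ ≈ 0.342, b = sin(fδ)/sin δ ≈ 0.677.
p = a·p₁ + b·p₂ ≈ (-0.793, 0.502, 0.346); φ = arcsin(p_z) ≈ 20.21°, λ = atan2(p_y, p_x) ≈ 147.63°.

≈ 20°N, 148°E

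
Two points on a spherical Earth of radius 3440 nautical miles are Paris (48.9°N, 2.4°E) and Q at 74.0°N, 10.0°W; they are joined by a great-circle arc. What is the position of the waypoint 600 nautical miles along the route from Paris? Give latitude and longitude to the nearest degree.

From cos δ = sin φ₁ sin φ₂ + cos φ₁ cos φ₂ cos Δλ, the central angle is δ ≈ 0.448 rad (25.7°). The total great-circle distance is δ·R ≈ 0.448 × 3440 ≈ 1541 nmi, so the target fraction is f = 600/1541 ≈ 0.389.
Interpolate at f ≈ 0.389 with slerp weights a = sin((1−f)δ)/sin δ ≈ 0.624, b = sin(fδ)/sin δ ≈ 0.401.
p = a·p₁ + b·p₂ ≈ (0.518, -0.002, 0.855); φ = arcsin(p_z) ≈ 58.77°, λ = atan2(p_y, p_x) ≈ -0.22°.

≈ 59°N, 0°E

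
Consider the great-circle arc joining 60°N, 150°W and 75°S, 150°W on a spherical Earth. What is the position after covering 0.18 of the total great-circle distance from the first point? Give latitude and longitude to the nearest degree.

≈ 36°N, 150°W

Write both endpoints as unit vectors p₁, p₂ with components (cos φ cos λ, cos φ sin λ, sin φ).
The central angle between the endpoints is δ = arccos(p₁·p₂) ≈ 2.356 rad (135.0°).
Interpolate at f = 0.18 with slerp weights a = sin((1−f)δ)/sin δ ≈ 1.323, b = sin(fδ)/sin δ ≈ 0.582.
p = a·p₁ + b·p₂ ≈ (-0.703, -0.406, 0.584); φ = arcsin(p_z) ≈ 35.70°, λ = atan2(p_y, p_x) ≈ -150.00°.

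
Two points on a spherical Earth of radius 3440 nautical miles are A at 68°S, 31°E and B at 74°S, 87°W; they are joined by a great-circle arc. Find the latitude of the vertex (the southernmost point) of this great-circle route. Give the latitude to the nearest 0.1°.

The great circle lies in the plane with unit normal n̂ = (p₁ × p₂)/|p₁ × p₂|.
Here n̂_z ≈ -0.169; the vertex latitude is φ_max = arccos|n̂_z| ≈ 80.2°.

≈ 80.2°S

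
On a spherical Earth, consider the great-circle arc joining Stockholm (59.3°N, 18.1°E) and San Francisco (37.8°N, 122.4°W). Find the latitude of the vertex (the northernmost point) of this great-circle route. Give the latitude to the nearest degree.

≈ 75°N

The great circle lies in the plane with unit normal n̂ = (p₁ × p₂)/|p₁ × p₂|.
Here n̂_z ≈ -0.263; the vertex latitude is φ_max = arccos|n̂_z| ≈ 74.8°.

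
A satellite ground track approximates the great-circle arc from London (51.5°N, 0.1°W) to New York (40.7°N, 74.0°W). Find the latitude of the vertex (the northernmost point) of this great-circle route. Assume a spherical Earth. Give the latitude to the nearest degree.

≈ 54°N

The great circle lies in the plane with unit normal n̂ = (p₁ × p₂)/|p₁ × p₂|.
Here n̂_z ≈ -0.591; the vertex latitude is φ_max = arccos|n̂_z| ≈ 53.8°.
Check via Clairaut: cos φ_max = |cos φ₁| · sin C = cos(51.5°)·sin(71.7°) ≈ 0.591, again giving ≈ 53.8°.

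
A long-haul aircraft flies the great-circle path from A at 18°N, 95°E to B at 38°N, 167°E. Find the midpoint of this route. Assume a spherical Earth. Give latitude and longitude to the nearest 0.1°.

Write both endpoints as unit vectors p₁, p₂ with components (cos φ cos λ, cos φ sin λ, sin φ).
The central angle between the endpoints is δ = arccos(p₁·p₂) ≈ 1.135 rad (65.0°).
Interpolate at f = 1/2 with slerp weights a = sin((1−f)δ)/sin δ ≈ 0.593, b = sin(fδ)/sin δ ≈ 0.593.
p = a·p₁ + b·p₂ ≈ (-0.504, 0.667, 0.548); φ = arcsin(p_z) ≈ 33.25°, λ = atan2(p_y, p_x) ≈ 127.10°.

≈ 33.3°N, 127.1°E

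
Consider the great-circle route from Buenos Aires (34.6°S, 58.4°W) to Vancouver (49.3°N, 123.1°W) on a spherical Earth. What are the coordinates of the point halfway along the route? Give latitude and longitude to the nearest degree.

≈ 9°N, 87°W

Write both endpoints as unit vectors p₁, p₂ with components (cos φ cos λ, cos φ sin λ, sin φ).
The central angle between the endpoints is δ = arccos(p₁·p₂) ≈ 1.773 rad (101.6°).
Interpolate at f = 1/2 with slerp weights a = sin((1−f)δ)/sin δ ≈ 0.791, b = sin(fδ)/sin δ ≈ 0.791.
p = a·p₁ + b·p₂ ≈ (0.059, -0.987, 0.151); φ = arcsin(p_z) ≈ 8.66°, λ = atan2(p_y, p_x) ≈ -86.55°.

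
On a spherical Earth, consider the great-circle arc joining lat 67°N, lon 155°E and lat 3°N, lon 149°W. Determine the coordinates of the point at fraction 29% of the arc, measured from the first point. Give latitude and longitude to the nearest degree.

The haversine formula gives a central angle δ ≈ 1.301 rad (74.6°) between the endpoints.
Interpolate at f = 0.29 with slerp weights a = sin((1−f)δ)/sin δ ≈ 0.828, b = sin(fδ)/sin δ ≈ 0.382.
p = a·p₁ + b·p₂ ≈ (-0.620, -0.060, 0.782); φ = arcsin(p_z) ≈ 51.45°, λ = atan2(p_y, p_x) ≈ -174.48°.

≈ lat 51°N, lon 174°W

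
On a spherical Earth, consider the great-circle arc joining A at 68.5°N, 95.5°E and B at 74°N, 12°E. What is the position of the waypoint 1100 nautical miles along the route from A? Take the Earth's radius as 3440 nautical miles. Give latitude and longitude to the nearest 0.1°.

From cos δ = sin φ₁ sin φ₂ + cos φ₁ cos φ₂ cos Δλ, the central angle is δ ≈ 0.438 rad (25.1°). The total great-circle distance is δ·R ≈ 0.438 × 3440 ≈ 1505 nmi, so the target fraction is f = 1100/1505 ≈ 0.731.
Interpolate at f ≈ 0.731 with slerp weights a = sin((1−f)δ)/sin δ ≈ 0.277, b = sin(fδ)/sin δ ≈ 0.742.
p = a·p₁ + b·p₂ ≈ (0.190, 0.144, 0.971); φ = arcsin(p_z) ≈ 76.21°, λ = atan2(p_y, p_x) ≈ 37.05°.

≈ 76.2°N, 37.1°E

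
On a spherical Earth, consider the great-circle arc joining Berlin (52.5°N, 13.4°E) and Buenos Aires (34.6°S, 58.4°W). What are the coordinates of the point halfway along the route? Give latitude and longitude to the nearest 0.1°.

Write both endpoints as unit vectors p₁, p₂ with components (cos φ cos λ, cos φ sin λ, sin φ).
The central angle between the endpoints is δ = arccos(p₁·p₂) ≈ 1.869 rad (107.1°).
Interpolate at f = 1/2 with slerp weights a = sin((1−f)δ)/sin δ ≈ 0.842, b = sin(fδ)/sin δ ≈ 0.842.
p = a·p₁ + b·p₂ ≈ (0.861, -0.471, 0.190); φ = arcsin(p_z) ≈ 10.94°, λ = atan2(p_y, p_x) ≈ -28.69°.

≈ (10.9°N, 28.7°W)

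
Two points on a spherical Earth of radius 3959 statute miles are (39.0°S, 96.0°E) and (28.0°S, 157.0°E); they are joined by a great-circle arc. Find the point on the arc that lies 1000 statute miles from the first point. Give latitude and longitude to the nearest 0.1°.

≈ (39.3°S, 114.7°E)

Convert each endpoint to a unit vector on the sphere (x = cos φ cos λ, y = cos φ sin λ, z = sin φ).
The central angle between the endpoints is δ = arccos(p₁·p₂) ≈ 0.892 rad (51.1°). The total great-circle distance is δ·R ≈ 0.892 × 3959 ≈ 3530 mi, so the target fraction is f = 1000/3530 ≈ 0.283.
Interpolate at f ≈ 0.283 with slerp weights a = sin((1−f)δ)/sin δ ≈ 0.767, b = sin(fδ)/sin δ ≈ 0.321.
p = a·p₁ + b·p₂ ≈ (-0.323, 0.703, -0.633); φ = arcsin(p_z) ≈ -39.28°, λ = atan2(p_y, p_x) ≈ 114.69°.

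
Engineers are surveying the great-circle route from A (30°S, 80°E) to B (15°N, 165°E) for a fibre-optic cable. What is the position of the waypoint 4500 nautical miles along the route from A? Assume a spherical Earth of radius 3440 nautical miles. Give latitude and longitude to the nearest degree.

The haversine formula gives a central angle δ ≈ 1.627 rad (93.2°) between the endpoints. The total great-circle distance is δ·R ≈ 1.627 × 3440 ≈ 5598 nmi, so the target fraction is f = 4500/5598 ≈ 0.804.
Interpolate at f ≈ 0.804 with slerp weights a = sin((1−f)δ)/sin δ ≈ 0.314, b = sin(fδ)/sin δ ≈ 0.967.
p = a·p₁ + b·p₂ ≈ (-0.855, 0.510, 0.093); φ = arcsin(p_z) ≈ 5.35°, λ = atan2(p_y, p_x) ≈ 149.20°.

≈ (5°N, 149°E)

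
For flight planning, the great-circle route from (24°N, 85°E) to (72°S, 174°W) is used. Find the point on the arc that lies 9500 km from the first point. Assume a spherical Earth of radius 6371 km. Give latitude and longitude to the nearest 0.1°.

≈ (55.6°S, 121.6°E)

Convert each endpoint to a unit vector on the sphere (x = cos φ cos λ, y = cos φ sin λ, z = sin φ).
The central angle between the endpoints is δ = arccos(p₁·p₂) ≈ 2.027 rad (116.1°). The total great-circle distance is δ·R ≈ 2.027 × 6371 ≈ 12915 km, so the target fraction is f = 9500/12915 ≈ 0.736.
Interpolate at f ≈ 0.736 with slerp weights a = sin((1−f)δ)/sin δ ≈ 0.569, b = sin(fδ)/sin δ ≈ 1.110.
p = a·p₁ + b·p₂ ≈ (-0.296, 0.482, -0.825); φ = arcsin(p_z) ≈ -55.56°, λ = atan2(p_y, p_x) ≈ 121.56°.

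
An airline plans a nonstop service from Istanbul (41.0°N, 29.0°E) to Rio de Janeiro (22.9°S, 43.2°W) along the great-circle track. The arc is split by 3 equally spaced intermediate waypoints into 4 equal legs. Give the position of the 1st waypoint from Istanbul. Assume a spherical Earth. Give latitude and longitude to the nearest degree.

≈ 27°N, 6°E

From cos δ = sin φ₁ sin φ₂ + cos φ₁ cos φ₂ cos Δλ, the central angle is δ ≈ 1.614 rad (92.5°).
Interpolate at f = 1/4 with slerp weights a = sin((1−f)δ)/sin δ ≈ 0.937, b = sin(fδ)/sin δ ≈ 0.393.
p = a·p₁ + b·p₂ ≈ (0.882, 0.095, 0.462); φ = arcsin(p_z) ≈ 27.49°, λ = atan2(p_y, p_x) ≈ 6.14°.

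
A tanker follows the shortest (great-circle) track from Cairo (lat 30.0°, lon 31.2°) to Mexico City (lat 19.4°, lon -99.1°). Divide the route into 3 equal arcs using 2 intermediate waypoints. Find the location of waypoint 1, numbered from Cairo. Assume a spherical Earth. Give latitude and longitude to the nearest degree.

≈ lat 47°, lon -12°

Write both endpoints as unit vectors p₁, p₂ with components (cos φ cos λ, cos φ sin λ, sin φ).
The central angle between the endpoints is δ = arccos(p₁·p₂) ≈ 1.941 rad (111.2°).
Interpolate at f = 1/3 with slerp weights a = sin((1−f)δ)/sin δ ≈ 1.032, b = sin(fδ)/sin δ ≈ 0.647.
p = a·p₁ + b·p₂ ≈ (0.668, -0.139, 0.731); φ = arcsin(p_z) ≈ 46.96°, λ = atan2(p_y, p_x) ≈ -11.79°.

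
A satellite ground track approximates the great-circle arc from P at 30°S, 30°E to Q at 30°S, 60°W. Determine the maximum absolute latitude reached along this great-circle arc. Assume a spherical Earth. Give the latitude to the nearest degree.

The great circle lies in the plane with unit normal n̂ = (p₁ × p₂)/|p₁ × p₂|.
Here n̂_z ≈ -0.775; the vertex latitude is φ_max = arccos|n̂_z| ≈ 39.2°.

≈ 39°S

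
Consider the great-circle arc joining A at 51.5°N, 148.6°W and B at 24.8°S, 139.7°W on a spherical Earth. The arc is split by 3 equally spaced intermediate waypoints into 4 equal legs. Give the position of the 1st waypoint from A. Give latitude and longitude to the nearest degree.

≈ 32°N, 145°W

Convert each endpoint to a unit vector on the sphere (x = cos φ cos λ, y = cos φ sin λ, z = sin φ).
The central angle between the endpoints is δ = arccos(p₁·p₂) ≈ 1.339 rad (76.7°).
Interpolate at f = 1/4 with slerp weights a = sin((1−f)δ)/sin δ ≈ 0.867, b = sin(fδ)/sin δ ≈ 0.338.
p = a·p₁ + b·p₂ ≈ (-0.694, -0.479, 0.537); φ = arcsin(p_z) ≈ 32.47°, λ = atan2(p_y, p_x) ≈ -145.38°.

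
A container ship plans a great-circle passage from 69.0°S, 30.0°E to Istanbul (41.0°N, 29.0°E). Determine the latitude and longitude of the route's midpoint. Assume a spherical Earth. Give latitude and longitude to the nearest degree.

≈ 14°S, 29°E

From cos δ = sin φ₁ sin φ₂ + cos φ₁ cos φ₂ cos Δλ, the central angle is δ ≈ 1.920 rad (110.0°).
Interpolate at f = 1/2 with slerp weights a = sin((1−f)δ)/sin δ ≈ 0.872, b = sin(fδ)/sin δ ≈ 0.872.
p = a·p₁ + b·p₂ ≈ (0.846, 0.475, -0.242); φ = arcsin(p_z) ≈ -14.00°, λ = atan2(p_y, p_x) ≈ 29.32°.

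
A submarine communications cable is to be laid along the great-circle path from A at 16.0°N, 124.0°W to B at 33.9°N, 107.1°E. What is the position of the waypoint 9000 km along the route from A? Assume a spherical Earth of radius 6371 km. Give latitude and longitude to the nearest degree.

Write both endpoints as unit vectors p₁, p₂ with components (cos φ cos λ, cos φ sin λ, sin φ).
The central angle between the endpoints is δ = arccos(p₁·p₂) ≈ 1.925 rad (110.3°). The total great-circle distance is δ·R ≈ 1.925 × 6371 ≈ 12267 km, so the target fraction is f = 9000/12267 ≈ 0.734.
Interpolate at f ≈ 0.734 with slerp weights a = sin((1−f)δ)/sin δ ≈ 0.523, b = sin(fδ)/sin δ ≈ 1.053.
p = a·p₁ + b·p₂ ≈ (-0.538, 0.418, 0.732); φ = arcsin(p_z) ≈ 47.02°, λ = atan2(p_y, p_x) ≈ 142.14°.

≈ 47°N, 142°E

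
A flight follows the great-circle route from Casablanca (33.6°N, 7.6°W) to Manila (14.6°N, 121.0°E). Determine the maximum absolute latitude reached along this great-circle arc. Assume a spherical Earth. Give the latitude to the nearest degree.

≈ 47°N

The great circle lies in the plane with unit normal n̂ = (p₁ × p₂)/|p₁ × p₂|.
Here n̂_z ≈ +0.676; the vertex latitude is φ_max = arccos|n̂_z| ≈ 47.5°.
Check via Clairaut: cos φ_max = |cos φ₁| · sin C = cos(33.6°)·sin(54.3°) ≈ 0.676, again giving ≈ 47.5°.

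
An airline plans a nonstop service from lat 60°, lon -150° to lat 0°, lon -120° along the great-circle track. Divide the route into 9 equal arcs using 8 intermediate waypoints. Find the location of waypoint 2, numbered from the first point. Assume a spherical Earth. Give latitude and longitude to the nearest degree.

≈ lat 47°, lon -138°

Write both endpoints as unit vectors p₁, p₂ with components (cos φ cos λ, cos φ sin λ, sin φ).
The central angle between the endpoints is δ = arccos(p₁·p₂) ≈ 1.123 rad (64.3°).
Interpolate at f = 2/9 with slerp weights a = sin((1−f)δ)/sin δ ≈ 0.850, b = sin(fδ)/sin δ ≈ 0.274.
p = a·p₁ + b·p₂ ≈ (-0.505, -0.450, 0.736); φ = arcsin(p_z) ≈ 47.43°, λ = atan2(p_y, p_x) ≈ -138.32°.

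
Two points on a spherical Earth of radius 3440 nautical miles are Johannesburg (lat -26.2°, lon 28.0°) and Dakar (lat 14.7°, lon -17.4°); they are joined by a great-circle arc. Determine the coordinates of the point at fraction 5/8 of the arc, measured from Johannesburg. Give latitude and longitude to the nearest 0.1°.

≈ lat -1.0°, lon -1.0°

Convert each endpoint to a unit vector on the sphere (x = cos φ cos λ, y = cos φ sin λ, z = sin φ).
The central angle between the endpoints is δ = arccos(p₁·p₂) ≈ 1.050 rad (60.2°).
Interpolate at f = 5/8 with slerp weights a = sin((1−f)δ)/sin δ ≈ 0.442, b = sin(fδ)/sin δ ≈ 0.703.
p = a·p₁ + b·p₂ ≈ (1.000, -0.017, -0.017); φ = arcsin(p_z) ≈ -0.96°, λ = atan2(p_y, p_x) ≈ -0.98°.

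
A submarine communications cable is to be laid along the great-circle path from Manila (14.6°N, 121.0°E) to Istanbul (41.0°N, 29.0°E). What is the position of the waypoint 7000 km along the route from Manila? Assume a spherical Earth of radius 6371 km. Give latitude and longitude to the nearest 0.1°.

Convert each endpoint to a unit vector on the sphere (x = cos φ cos λ, y = cos φ sin λ, z = sin φ).
The central angle between the endpoints is δ = arccos(p₁·p₂) ≈ 1.430 rad (82.0°). The total great-circle distance is δ·R ≈ 1.430 × 6371 ≈ 9113 km, so the target fraction is f = 7000/9113 ≈ 0.768.
Interpolate at f ≈ 0.768 with slerp weights a = sin((1−f)δ)/sin δ ≈ 0.329, b = sin(fδ)/sin δ ≈ 0.899.
p = a·p₁ + b·p₂ ≈ (0.430, 0.602, 0.673); φ = arcsin(p_z) ≈ 42.30°, λ = atan2(p_y, p_x) ≈ 54.47°.

≈ (42.3°N, 54.5°E)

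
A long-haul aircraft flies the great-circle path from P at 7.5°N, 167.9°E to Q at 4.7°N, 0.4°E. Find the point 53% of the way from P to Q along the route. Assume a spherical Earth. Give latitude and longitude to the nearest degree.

≈ 44°N, 76°E

Write both endpoints as unit vectors p₁, p₂ with components (cos φ cos λ, cos φ sin λ, sin φ).
The central angle between the endpoints is δ = arccos(p₁·p₂) ≈ 2.837 rad (162.6°).
Interpolate at f = 0.53 with slerp weights a = sin((1−f)δ)/sin δ ≈ 3.242, b = sin(fδ)/sin δ ≈ 3.328.
p = a·p₁ + b·p₂ ≈ (0.174, 0.697, 0.696); φ = arcsin(p_z) ≈ 44.09°, λ = atan2(p_y, p_x) ≈ 75.99°.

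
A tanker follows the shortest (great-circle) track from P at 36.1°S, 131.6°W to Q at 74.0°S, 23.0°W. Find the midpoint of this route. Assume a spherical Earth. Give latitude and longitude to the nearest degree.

The haversine formula gives a central angle δ ≈ 1.053 rad (60.3°) between the endpoints.
Interpolate at f = 1/2 with slerp weights a = sin((1−f)δ)/sin δ ≈ 0.578, b = sin(fδ)/sin δ ≈ 0.578.
p = a·p₁ + b·p₂ ≈ (-0.163, -0.412, -0.897); φ = arcsin(p_z) ≈ -63.71°, λ = atan2(p_y, p_x) ≈ -111.66°.

≈ 64°S, 112°W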